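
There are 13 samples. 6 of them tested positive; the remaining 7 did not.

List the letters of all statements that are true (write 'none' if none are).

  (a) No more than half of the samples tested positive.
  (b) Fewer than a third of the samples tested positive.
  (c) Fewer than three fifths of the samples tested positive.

|A| = 13, |A ∩ B| = 6, |A ∖ B| = 7.
(a) |A ∩ B| ≤ |A ∖ B|: holds.
(b) |A ∩ B| / |A| < 1/3: fails.
(c) |A ∩ B| / |A| < 3/5: holds.

(a), (c)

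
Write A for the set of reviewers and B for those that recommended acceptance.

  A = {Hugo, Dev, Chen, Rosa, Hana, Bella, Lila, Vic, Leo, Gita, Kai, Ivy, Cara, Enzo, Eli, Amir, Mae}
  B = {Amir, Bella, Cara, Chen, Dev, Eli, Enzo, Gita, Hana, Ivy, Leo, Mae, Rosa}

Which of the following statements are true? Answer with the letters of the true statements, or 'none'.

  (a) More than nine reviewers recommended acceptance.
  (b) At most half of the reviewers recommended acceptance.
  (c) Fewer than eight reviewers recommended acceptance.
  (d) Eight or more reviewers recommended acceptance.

(a), (d)

|A| = 17, |A ∩ B| = 13, |A ∖ B| = 4.
(a) |A ∩ B| > 9: holds.
(b) |A ∩ B| ≤ |A ∖ B|: fails.
(c) |A ∩ B| < 8: fails.
(d) |A ∩ B| ≥ 8: holds.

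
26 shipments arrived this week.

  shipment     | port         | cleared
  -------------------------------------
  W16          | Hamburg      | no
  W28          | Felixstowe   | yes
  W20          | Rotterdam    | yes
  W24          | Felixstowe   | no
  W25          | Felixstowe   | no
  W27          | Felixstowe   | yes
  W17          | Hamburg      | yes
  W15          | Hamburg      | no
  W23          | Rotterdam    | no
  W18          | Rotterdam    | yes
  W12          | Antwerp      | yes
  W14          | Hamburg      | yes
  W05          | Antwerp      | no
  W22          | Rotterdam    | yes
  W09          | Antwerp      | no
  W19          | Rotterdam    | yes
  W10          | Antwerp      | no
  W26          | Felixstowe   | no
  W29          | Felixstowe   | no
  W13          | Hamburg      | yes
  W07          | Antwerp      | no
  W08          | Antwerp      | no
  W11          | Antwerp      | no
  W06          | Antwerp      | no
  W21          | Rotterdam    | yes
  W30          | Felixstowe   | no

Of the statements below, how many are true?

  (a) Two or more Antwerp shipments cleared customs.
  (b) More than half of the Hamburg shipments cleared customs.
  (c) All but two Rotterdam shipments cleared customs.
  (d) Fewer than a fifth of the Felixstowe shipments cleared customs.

1

(a) Antwerp: |A| = 8, |A ∩ B| = 1; needs |A ∩ B| ≥ 2 — false.
(b) Hamburg: |A| = 5, |A ∩ B| = 3; needs |A ∩ B| > |A ∖ B| — true.
(c) Rotterdam: |A| = 6, |A ∩ B| = 5; needs |A ∖ B| = 2 — false.
(d) Felixstowe: |A| = 7, |A ∩ B| = 2; needs |A ∩ B| / |A| < 1/5 — false.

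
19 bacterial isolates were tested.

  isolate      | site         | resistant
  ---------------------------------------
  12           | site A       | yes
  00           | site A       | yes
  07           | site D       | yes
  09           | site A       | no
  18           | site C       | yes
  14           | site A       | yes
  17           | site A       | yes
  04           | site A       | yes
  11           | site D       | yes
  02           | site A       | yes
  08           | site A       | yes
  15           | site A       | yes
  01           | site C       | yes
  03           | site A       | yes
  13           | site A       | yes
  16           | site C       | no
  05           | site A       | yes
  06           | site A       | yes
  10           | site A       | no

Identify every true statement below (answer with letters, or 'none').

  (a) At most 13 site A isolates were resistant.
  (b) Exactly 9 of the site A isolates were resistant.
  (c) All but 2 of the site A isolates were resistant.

|A| = 14, |A ∩ B| = 12, |A ∖ B| = 2.
(a) |A ∩ B| ≤ 13: holds.
(b) |A ∩ B| = 9: fails.
(c) |A ∖ B| = 2: holds.

(a), (c)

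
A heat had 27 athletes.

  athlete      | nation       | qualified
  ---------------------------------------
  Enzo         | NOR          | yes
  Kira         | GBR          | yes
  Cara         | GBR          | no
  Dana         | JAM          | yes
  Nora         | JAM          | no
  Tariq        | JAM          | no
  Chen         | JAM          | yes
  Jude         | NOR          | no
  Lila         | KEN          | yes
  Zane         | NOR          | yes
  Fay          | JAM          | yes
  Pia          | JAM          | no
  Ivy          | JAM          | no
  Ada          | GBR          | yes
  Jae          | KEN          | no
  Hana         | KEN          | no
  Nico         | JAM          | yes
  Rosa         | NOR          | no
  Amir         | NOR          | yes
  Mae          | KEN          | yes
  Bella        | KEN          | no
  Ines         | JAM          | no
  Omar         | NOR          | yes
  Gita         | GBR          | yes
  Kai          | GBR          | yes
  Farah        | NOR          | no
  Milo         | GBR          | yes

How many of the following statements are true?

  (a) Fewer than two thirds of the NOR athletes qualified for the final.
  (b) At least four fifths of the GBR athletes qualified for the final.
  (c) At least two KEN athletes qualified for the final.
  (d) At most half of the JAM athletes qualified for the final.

(a) NOR: |A| = 7, |A ∩ B| = 4; needs |A ∩ B| / |A| < 2/3 — true.
(b) GBR: |A| = 6, |A ∩ B| = 5; needs |A ∩ B| / |A| ≥ 4/5 — true.
(c) KEN: |A| = 5, |A ∩ B| = 2; needs |A ∩ B| ≥ 2 — true.
(d) JAM: |A| = 9, |A ∩ B| = 4; needs |A ∩ B| ≤ |A ∖ B| — true.

4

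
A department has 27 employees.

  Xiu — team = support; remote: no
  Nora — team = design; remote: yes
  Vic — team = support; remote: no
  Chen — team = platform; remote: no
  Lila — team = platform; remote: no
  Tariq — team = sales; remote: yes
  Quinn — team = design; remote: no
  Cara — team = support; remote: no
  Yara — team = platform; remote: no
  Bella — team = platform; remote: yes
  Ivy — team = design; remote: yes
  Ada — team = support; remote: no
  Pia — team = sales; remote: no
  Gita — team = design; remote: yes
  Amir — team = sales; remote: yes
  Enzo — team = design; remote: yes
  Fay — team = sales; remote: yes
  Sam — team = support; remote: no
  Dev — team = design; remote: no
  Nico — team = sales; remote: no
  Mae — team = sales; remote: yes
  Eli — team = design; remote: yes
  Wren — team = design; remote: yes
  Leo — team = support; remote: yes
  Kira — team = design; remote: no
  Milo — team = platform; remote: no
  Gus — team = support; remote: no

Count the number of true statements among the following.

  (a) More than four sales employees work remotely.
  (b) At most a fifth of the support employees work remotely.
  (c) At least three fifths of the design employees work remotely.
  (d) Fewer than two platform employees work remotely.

(a) sales: |A| = 6, |A ∩ B| = 4; needs |A ∩ B| > 4 — false.
(b) support: |A| = 7, |A ∩ B| = 1; needs |A ∩ B| / |A| ≤ 1/5 — true.
(c) design: |A| = 9, |A ∩ B| = 6; needs |A ∩ B| / |A| ≥ 3/5 — true.
(d) platform: |A| = 5, |A ∩ B| = 1; needs |A ∩ B| < 2 — true.

3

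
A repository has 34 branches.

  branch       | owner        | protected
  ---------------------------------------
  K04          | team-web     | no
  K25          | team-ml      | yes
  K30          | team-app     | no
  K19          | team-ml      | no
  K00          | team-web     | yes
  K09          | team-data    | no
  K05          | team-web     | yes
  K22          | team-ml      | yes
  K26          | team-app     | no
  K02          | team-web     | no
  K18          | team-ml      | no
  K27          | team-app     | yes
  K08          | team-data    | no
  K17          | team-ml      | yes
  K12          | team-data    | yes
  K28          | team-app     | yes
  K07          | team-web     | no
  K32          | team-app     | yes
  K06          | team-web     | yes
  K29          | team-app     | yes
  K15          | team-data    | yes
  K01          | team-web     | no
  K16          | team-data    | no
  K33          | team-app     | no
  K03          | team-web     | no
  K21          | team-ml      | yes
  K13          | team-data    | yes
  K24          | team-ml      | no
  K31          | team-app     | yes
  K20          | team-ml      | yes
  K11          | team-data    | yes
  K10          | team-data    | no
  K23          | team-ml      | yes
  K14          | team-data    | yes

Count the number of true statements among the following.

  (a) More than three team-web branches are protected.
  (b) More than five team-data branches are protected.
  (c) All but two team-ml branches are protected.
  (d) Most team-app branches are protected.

(a) team-web: |A| = 8, |A ∩ B| = 3; needs |A ∩ B| > 3 — false.
(b) team-data: |A| = 9, |A ∩ B| = 5; needs |A ∩ B| > 5 — false.
(c) team-ml: |A| = 9, |A ∩ B| = 6; needs |A ∖ B| = 2 — false.
(d) team-app: |A| = 8, |A ∩ B| = 5; needs |A ∩ B| > |A ∖ B| — true.

1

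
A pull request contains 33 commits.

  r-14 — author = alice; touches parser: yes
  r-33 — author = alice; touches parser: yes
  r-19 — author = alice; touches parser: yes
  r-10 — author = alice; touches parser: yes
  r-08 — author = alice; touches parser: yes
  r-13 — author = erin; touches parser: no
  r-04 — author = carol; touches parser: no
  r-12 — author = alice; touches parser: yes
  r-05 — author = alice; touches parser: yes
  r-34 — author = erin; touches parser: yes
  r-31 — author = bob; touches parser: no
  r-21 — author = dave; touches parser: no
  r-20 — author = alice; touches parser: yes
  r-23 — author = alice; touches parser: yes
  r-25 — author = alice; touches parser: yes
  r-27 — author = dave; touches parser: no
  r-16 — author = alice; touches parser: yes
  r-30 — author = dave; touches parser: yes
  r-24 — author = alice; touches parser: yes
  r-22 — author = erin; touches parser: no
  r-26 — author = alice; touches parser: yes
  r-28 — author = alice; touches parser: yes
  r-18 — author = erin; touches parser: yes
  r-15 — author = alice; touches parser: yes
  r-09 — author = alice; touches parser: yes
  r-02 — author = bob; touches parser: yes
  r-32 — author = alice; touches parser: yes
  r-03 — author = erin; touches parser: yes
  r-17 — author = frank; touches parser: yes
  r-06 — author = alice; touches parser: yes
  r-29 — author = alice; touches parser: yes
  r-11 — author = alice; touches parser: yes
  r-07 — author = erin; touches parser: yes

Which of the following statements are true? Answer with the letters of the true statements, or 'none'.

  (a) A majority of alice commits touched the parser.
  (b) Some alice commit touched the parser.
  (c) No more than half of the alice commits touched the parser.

(a), (b)

|A| = 20, |A ∩ B| = 20, |A ∖ B| = 0.
(a) |A ∩ B| > |A ∖ B|: holds.
(b) A ∩ B ≠ ∅ (|A ∩ B| ≥ 1): holds.
(c) |A ∩ B| ≤ |A ∖ B|: fails.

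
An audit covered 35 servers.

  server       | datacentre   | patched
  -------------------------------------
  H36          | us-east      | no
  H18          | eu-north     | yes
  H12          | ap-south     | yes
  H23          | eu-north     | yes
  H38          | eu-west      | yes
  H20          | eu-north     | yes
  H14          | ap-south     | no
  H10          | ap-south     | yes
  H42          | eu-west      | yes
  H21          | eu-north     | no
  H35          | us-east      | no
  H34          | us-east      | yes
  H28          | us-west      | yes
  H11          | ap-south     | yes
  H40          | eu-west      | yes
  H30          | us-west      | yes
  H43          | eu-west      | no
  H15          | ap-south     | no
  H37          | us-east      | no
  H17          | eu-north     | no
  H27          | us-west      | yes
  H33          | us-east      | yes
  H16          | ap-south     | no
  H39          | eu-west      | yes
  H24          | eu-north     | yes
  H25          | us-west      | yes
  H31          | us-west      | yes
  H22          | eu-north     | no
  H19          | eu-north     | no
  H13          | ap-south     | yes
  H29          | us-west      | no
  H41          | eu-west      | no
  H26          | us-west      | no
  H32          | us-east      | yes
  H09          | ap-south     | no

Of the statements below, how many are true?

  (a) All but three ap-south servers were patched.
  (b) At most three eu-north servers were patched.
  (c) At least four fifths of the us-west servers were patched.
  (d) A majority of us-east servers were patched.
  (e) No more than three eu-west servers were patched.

0

(a) ap-south: |A| = 8, |A ∩ B| = 4; needs |A ∖ B| = 3 — false.
(b) eu-north: |A| = 8, |A ∩ B| = 4; needs |A ∩ B| ≤ 3 — false.
(c) us-west: |A| = 7, |A ∩ B| = 5; needs |A ∩ B| / |A| ≥ 4/5 — false.
(d) us-east: |A| = 6, |A ∩ B| = 3; needs |A ∩ B| > |A ∖ B| — false.
(e) eu-west: |A| = 6, |A ∩ B| = 4; needs |A ∩ B| ≤ 3 — false.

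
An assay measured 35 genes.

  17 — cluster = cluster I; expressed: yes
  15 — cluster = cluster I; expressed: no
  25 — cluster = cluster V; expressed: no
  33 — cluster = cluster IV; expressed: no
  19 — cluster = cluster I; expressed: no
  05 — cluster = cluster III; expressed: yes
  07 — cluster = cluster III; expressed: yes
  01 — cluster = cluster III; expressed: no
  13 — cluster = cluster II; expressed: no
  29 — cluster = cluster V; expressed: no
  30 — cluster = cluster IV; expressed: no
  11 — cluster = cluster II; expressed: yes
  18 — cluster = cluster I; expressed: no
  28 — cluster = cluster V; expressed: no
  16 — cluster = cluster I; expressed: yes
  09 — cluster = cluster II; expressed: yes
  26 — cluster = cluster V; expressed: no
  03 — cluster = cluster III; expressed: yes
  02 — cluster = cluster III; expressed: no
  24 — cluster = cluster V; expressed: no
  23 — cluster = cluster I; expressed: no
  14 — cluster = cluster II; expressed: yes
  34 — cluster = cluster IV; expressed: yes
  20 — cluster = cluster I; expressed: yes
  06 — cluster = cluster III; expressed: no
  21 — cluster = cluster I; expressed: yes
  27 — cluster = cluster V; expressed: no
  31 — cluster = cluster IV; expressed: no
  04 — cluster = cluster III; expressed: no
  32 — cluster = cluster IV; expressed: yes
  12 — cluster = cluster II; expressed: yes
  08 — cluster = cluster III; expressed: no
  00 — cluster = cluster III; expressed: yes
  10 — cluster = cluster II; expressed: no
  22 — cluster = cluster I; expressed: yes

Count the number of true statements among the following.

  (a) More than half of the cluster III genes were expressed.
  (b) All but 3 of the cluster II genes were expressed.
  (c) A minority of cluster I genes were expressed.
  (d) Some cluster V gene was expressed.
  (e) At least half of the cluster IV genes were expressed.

0

(a) cluster III: |A| = 9, |A ∩ B| = 4; needs |A ∩ B| > |A ∖ B| — false.
(b) cluster II: |A| = 6, |A ∩ B| = 4; needs |A ∖ B| = 3 — false.
(c) cluster I: |A| = 9, |A ∩ B| = 5; needs |A ∩ B| < |A ∖ B| — false.
(d) cluster V: |A| = 6, |A ∩ B| = 0; needs A ∩ B ≠ ∅ (|A ∩ B| ≥ 1) — false.
(e) cluster IV: |A| = 5, |A ∩ B| = 2; needs |A ∩ B| ≥ |A ∖ B| — false.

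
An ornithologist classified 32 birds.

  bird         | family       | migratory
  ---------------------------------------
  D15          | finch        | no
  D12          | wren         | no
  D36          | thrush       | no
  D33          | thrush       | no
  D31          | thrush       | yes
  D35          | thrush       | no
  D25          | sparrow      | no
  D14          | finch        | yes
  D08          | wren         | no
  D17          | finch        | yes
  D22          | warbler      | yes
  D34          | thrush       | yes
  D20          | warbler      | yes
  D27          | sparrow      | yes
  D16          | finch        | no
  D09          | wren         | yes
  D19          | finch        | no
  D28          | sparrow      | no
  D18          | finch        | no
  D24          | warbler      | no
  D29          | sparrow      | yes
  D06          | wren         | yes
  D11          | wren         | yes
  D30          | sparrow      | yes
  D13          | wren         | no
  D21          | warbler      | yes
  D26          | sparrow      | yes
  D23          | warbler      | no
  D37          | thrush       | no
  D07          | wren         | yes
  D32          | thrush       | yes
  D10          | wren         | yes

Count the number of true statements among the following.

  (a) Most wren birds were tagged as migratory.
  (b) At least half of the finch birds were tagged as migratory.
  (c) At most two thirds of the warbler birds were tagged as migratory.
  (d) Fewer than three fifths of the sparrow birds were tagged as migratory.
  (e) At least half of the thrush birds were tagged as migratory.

(a) wren: |A| = 8, |A ∩ B| = 5; needs |A ∩ B| > |A ∖ B| — true.
(b) finch: |A| = 6, |A ∩ B| = 2; needs |A ∩ B| ≥ |A ∖ B| — false.
(c) warbler: |A| = 5, |A ∩ B| = 3; needs |A ∩ B| / |A| ≤ 2/3 — true.
(d) sparrow: |A| = 6, |A ∩ B| = 4; needs |A ∩ B| / |A| < 3/5 — false.
(e) thrush: |A| = 7, |A ∩ B| = 3; needs |A ∩ B| ≥ |A ∖ B| — false.

2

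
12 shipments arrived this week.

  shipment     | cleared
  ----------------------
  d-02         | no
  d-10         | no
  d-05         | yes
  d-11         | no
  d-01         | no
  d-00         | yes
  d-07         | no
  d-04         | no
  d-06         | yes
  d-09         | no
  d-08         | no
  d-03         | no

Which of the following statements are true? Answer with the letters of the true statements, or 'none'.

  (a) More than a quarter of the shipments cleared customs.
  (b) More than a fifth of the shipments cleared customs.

|A| = 12, |A ∩ B| = 3, |A ∖ B| = 9.
(a) |A ∩ B| / |A| > 1/4: fails.
(b) |A ∩ B| / |A| > 1/5: holds.

(b)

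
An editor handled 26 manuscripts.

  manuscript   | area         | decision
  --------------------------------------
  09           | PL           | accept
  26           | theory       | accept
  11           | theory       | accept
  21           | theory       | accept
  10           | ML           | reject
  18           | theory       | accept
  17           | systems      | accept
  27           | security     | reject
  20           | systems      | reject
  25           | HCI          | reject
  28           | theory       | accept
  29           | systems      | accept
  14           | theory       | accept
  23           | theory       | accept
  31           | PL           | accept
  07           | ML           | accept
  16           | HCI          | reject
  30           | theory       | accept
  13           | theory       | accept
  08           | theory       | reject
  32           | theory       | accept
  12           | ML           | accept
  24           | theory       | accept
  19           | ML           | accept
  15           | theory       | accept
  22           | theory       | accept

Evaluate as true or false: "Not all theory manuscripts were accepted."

Truth condition: A ⊄ B (|A ∖ B| ≥ 1).
A (the restrictor) = {26, 11, 21, 18, 28, 14, 23, 30, 13, 08, 32, 24, 15, 22}, |A| = 14.
A ∖ B = {08}, so |A ∖ B| = 1.
So the statement is true.

True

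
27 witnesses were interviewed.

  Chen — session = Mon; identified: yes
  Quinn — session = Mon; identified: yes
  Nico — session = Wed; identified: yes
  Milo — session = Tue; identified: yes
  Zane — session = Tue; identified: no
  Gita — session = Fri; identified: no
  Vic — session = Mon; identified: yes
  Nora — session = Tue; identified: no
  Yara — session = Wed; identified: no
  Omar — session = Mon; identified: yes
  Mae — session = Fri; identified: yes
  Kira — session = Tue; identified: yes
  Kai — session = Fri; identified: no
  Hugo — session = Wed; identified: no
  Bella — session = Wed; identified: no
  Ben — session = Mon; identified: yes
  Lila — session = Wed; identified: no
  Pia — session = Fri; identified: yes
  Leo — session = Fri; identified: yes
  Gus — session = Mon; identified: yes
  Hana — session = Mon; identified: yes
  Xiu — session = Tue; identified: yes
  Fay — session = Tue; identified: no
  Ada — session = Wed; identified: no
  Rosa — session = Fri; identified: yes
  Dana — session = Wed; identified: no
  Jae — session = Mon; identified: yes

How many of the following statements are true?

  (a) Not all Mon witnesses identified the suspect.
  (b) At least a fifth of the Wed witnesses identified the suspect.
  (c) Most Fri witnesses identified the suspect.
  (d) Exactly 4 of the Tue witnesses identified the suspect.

(a) Mon: |A| = 8, |A ∩ B| = 8; needs A ⊄ B (|A ∖ B| ≥ 1) — false.
(b) Wed: |A| = 7, |A ∩ B| = 1; needs |A ∩ B| / |A| ≥ 1/5 — false.
(c) Fri: |A| = 6, |A ∩ B| = 4; needs |A ∩ B| > |A ∖ B| — true.
(d) Tue: |A| = 6, |A ∩ B| = 3; needs |A ∩ B| = 4 — false.

1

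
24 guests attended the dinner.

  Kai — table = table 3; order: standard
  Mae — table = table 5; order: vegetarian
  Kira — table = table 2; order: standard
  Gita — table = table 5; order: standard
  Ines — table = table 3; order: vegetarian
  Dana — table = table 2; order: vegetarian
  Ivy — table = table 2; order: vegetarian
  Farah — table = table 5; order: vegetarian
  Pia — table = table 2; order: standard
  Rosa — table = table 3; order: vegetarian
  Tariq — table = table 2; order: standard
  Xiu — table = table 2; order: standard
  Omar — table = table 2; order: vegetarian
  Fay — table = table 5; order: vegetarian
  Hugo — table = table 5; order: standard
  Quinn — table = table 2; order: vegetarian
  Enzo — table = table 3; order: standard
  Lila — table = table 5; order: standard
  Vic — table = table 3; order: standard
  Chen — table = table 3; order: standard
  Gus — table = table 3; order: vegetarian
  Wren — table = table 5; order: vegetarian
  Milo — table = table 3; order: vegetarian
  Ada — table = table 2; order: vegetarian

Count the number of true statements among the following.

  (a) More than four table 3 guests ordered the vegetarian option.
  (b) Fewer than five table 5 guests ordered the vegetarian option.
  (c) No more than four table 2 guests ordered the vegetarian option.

(a) table 3: |A| = 8, |A ∩ B| = 4; needs |A ∩ B| > 4 — false.
(b) table 5: |A| = 7, |A ∩ B| = 4; needs |A ∩ B| < 5 — true.
(c) table 2: |A| = 9, |A ∩ B| = 5; needs |A ∩ B| ≤ 4 — false.

1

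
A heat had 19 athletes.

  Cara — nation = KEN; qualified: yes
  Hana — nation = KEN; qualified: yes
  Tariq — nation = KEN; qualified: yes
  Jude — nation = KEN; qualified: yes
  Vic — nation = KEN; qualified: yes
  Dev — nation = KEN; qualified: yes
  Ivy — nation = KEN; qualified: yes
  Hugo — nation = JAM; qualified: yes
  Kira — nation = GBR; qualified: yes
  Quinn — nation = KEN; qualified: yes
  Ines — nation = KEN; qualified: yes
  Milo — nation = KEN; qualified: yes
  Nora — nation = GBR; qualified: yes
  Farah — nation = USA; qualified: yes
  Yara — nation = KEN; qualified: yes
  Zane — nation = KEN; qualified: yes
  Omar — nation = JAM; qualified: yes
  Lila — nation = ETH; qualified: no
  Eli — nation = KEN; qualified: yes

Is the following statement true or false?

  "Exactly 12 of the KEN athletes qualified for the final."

Truth condition: |A ∩ B| = 12.
A (the restrictor) = {Cara, Hana, Tariq, Jude, Vic, Dev, Ivy, Quinn, Ines, Milo, Yara, Zane, Eli}, |A| = 13.
A ∩ B = {Cara, Hana, Tariq, Jude, Vic, Dev, Ivy, Quinn, Ines, Milo, Yara, Zane, Eli}, so |A ∩ B| = 13.
|A ∩ B| = 13, so the statement is false.

False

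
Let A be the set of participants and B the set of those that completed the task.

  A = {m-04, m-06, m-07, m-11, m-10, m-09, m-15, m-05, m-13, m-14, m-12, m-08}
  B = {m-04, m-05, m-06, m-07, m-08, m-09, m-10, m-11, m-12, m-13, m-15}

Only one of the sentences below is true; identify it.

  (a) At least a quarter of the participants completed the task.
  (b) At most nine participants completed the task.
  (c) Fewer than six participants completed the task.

|A| = 12, |A ∩ B| = 11, |A ∖ B| = 1.
(a) requires |A ∩ B| / |A| ≥ 1/4: true.
(b) requires |A ∩ B| ≤ 9: false.
(c) requires |A ∩ B| < 6: false.

(a)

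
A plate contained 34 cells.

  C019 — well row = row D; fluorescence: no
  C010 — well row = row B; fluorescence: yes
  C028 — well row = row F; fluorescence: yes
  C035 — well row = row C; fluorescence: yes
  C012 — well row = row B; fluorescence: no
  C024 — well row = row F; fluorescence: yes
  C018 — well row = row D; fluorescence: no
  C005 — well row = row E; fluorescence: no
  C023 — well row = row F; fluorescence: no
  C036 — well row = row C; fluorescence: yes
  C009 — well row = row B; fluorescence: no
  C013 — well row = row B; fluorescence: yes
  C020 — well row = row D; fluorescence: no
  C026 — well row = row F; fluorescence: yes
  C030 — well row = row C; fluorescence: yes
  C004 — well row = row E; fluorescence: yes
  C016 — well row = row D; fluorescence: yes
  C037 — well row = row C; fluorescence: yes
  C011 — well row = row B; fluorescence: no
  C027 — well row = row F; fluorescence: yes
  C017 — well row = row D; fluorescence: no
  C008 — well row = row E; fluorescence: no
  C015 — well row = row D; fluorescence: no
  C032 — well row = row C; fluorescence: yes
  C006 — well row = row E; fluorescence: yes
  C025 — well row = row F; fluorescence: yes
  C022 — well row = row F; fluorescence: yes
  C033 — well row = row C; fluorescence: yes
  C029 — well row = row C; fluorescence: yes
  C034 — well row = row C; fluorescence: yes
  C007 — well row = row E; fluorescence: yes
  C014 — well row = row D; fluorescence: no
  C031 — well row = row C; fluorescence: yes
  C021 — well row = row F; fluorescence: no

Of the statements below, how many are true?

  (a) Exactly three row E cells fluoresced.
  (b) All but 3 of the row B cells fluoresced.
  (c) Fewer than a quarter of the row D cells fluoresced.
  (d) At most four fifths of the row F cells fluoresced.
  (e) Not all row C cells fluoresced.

4

(a) row E: |A| = 5, |A ∩ B| = 3; needs |A ∩ B| = 3 — true.
(b) row B: |A| = 5, |A ∩ B| = 2; needs |A ∖ B| = 3 — true.
(c) row D: |A| = 7, |A ∩ B| = 1; needs |A ∩ B| / |A| < 1/4 — true.
(d) row F: |A| = 8, |A ∩ B| = 6; needs |A ∩ B| / |A| ≤ 4/5 — true.
(e) row C: |A| = 9, |A ∩ B| = 9; needs A ⊄ B (|A ∖ B| ≥ 1) — false.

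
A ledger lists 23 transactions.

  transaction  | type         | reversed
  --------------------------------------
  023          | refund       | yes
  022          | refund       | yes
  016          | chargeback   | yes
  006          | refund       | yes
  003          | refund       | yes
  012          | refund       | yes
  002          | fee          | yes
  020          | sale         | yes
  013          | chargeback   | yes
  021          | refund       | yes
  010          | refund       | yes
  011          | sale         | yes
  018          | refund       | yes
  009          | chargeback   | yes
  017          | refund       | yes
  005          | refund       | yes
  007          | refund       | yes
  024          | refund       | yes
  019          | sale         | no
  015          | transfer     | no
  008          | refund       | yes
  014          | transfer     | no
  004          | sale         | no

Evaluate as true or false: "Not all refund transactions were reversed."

Truth condition: A ⊄ B (|A ∖ B| ≥ 1).
A (the restrictor) = {023, 022, 006, 003, 012, 021, 010, 018, 017, 005, 007, 024, 008}, |A| = 13.
A ∖ B = {}, so |A ∖ B| = 0.
So the statement is false.

False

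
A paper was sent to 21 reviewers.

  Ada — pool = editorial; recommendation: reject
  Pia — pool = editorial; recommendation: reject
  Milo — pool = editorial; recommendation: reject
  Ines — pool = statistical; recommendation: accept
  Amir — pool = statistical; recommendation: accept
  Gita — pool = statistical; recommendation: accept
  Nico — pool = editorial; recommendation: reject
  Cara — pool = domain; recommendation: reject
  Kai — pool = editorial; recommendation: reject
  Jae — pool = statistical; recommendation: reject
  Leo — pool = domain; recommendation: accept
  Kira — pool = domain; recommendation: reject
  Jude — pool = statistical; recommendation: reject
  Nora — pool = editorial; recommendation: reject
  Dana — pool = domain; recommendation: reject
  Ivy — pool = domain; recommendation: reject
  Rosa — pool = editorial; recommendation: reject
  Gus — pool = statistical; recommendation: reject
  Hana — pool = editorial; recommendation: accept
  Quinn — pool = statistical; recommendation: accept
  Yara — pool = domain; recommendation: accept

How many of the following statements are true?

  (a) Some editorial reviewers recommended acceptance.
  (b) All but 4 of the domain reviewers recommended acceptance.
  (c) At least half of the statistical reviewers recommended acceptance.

3

(a) editorial: |A| = 8, |A ∩ B| = 1; needs A ∩ B ≠ ∅ (|A ∩ B| ≥ 1) — true.
(b) domain: |A| = 6, |A ∩ B| = 2; needs |A ∖ B| = 4 — true.
(c) statistical: |A| = 7, |A ∩ B| = 4; needs |A ∩ B| ≥ |A ∖ B| — true.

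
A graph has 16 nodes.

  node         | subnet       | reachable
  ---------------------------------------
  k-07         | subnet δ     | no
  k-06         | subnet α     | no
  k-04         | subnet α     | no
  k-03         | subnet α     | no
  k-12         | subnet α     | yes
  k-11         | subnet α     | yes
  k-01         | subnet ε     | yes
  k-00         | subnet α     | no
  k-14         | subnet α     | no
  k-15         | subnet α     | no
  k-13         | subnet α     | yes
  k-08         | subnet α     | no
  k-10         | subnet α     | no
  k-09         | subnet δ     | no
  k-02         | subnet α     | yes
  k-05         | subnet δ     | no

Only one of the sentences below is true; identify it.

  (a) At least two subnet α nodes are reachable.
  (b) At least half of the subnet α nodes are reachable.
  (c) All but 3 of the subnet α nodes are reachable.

|A| = 12, |A ∩ B| = 4, |A ∖ B| = 8.
(a) requires |A ∩ B| ≥ 2: true.
(b) requires |A ∩ B| ≥ |A ∖ B|: false.
(c) requires |A ∖ B| = 3: false.

(a)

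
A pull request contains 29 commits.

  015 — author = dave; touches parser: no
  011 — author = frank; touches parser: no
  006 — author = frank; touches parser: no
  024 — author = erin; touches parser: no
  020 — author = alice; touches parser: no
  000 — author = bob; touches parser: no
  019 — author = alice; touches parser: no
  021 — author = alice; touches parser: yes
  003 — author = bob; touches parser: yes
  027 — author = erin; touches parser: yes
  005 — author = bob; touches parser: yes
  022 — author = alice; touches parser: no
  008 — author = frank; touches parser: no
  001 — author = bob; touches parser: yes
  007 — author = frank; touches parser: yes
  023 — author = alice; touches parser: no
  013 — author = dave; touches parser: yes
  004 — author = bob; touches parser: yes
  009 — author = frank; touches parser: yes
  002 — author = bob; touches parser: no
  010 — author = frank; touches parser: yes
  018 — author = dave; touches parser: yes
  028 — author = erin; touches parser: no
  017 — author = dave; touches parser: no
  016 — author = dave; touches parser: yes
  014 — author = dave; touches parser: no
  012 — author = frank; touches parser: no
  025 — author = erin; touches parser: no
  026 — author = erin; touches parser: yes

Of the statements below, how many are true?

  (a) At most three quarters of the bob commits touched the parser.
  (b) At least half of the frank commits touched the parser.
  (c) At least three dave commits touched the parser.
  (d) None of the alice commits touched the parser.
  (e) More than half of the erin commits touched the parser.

(a) bob: |A| = 6, |A ∩ B| = 4; needs |A ∩ B| / |A| ≤ 3/4 — true.
(b) frank: |A| = 7, |A ∩ B| = 3; needs |A ∩ B| ≥ |A ∖ B| — false.
(c) dave: |A| = 6, |A ∩ B| = 3; needs |A ∩ B| ≥ 3 — true.
(d) alice: |A| = 5, |A ∩ B| = 1; needs A ∩ B = ∅ (|A ∩ B| = 0) — false.
(e) erin: |A| = 5, |A ∩ B| = 2; needs |A ∩ B| > |A ∖ B| — false.

2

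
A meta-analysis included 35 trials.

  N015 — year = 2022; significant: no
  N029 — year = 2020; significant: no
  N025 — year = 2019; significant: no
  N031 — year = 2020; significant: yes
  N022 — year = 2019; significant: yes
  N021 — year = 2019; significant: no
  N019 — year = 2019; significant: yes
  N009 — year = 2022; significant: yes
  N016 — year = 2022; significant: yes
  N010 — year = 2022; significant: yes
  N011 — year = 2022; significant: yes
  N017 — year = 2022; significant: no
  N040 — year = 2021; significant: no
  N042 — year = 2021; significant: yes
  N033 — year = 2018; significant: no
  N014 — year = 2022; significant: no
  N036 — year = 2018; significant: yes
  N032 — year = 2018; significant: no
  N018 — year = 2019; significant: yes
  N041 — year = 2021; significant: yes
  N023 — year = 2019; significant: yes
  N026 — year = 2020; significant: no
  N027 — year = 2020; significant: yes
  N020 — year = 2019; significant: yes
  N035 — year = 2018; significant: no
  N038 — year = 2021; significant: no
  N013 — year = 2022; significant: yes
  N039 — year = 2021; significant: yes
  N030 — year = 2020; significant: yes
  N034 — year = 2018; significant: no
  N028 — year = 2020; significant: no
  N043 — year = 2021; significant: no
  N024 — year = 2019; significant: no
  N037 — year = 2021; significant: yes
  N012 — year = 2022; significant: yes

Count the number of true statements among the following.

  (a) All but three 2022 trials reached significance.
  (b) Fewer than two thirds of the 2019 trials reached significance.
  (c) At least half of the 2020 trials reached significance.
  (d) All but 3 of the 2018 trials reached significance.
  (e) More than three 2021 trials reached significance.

4

(a) 2022: |A| = 9, |A ∩ B| = 6; needs |A ∖ B| = 3 — true.
(b) 2019: |A| = 8, |A ∩ B| = 5; needs |A ∩ B| / |A| < 2/3 — true.
(c) 2020: |A| = 6, |A ∩ B| = 3; needs |A ∩ B| ≥ |A ∖ B| — true.
(d) 2018: |A| = 5, |A ∩ B| = 1; needs |A ∖ B| = 3 — false.
(e) 2021: |A| = 7, |A ∩ B| = 4; needs |A ∩ B| > 3 — true.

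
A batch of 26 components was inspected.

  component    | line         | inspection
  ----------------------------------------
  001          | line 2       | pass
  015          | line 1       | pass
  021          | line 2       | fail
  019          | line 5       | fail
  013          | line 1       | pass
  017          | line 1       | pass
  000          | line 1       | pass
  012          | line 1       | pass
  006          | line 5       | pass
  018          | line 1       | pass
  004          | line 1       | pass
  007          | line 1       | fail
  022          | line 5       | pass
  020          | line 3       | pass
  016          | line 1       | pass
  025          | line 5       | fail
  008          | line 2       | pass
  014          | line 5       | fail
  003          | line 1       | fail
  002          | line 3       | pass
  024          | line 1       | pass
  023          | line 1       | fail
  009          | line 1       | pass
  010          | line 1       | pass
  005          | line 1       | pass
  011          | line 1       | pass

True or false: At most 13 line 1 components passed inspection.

True

Truth condition: |A ∩ B| ≤ 13.
|A| = 16, |A ∩ B| = 13, |A ∖ B| = 3.
|A ∩ B| = 13, so the statement is true.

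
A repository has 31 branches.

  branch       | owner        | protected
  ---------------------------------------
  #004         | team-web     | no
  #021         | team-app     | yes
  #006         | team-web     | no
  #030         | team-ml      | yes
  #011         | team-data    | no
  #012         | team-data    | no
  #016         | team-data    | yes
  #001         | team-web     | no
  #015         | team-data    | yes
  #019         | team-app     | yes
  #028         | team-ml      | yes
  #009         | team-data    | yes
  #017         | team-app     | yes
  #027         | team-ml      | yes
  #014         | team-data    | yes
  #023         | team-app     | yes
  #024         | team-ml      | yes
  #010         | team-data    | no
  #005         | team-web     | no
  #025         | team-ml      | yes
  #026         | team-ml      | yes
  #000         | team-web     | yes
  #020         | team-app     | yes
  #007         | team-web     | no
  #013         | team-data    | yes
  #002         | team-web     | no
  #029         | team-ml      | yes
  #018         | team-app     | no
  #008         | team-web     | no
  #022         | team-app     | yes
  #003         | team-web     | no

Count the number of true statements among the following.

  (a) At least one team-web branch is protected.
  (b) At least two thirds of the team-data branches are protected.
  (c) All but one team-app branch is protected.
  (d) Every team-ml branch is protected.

3

(a) team-web: |A| = 9, |A ∩ B| = 1; needs A ∩ B ≠ ∅ (|A ∩ B| ≥ 1) — true.
(b) team-data: |A| = 8, |A ∩ B| = 5; needs |A ∩ B| / |A| ≥ 2/3 — false.
(c) team-app: |A| = 7, |A ∩ B| = 6; needs |A ∖ B| = 1 — true.
(d) team-ml: |A| = 7, |A ∩ B| = 7; needs A ⊆ B, i.e. every element of A is in B (|A ∖ B| = 0) — true.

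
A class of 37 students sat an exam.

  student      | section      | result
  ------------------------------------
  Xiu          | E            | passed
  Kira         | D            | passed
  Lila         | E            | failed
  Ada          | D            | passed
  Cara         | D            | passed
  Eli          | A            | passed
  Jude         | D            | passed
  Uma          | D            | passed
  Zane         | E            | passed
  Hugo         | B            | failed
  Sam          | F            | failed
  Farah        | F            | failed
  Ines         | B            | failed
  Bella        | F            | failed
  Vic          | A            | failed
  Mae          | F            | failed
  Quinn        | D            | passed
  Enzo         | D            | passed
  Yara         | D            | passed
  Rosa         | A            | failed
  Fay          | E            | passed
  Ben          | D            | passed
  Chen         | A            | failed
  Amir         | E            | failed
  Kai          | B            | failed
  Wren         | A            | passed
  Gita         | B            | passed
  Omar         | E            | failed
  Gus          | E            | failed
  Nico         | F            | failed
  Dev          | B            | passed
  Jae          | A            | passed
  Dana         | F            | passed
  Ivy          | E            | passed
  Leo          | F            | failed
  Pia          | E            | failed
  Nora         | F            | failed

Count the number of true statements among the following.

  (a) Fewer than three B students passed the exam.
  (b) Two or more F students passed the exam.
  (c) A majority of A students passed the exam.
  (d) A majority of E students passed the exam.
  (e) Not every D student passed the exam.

(a) B: |A| = 5, |A ∩ B| = 2; needs |A ∩ B| < 3 — true.
(b) F: |A| = 8, |A ∩ B| = 1; needs |A ∩ B| ≥ 2 — false.
(c) A: |A| = 6, |A ∩ B| = 3; needs |A ∩ B| > |A ∖ B| — false.
(d) E: |A| = 9, |A ∩ B| = 4; needs |A ∩ B| > |A ∖ B| — false.
(e) D: |A| = 9, |A ∩ B| = 9; needs A ⊄ B (|A ∖ B| ≥ 1) — false.

1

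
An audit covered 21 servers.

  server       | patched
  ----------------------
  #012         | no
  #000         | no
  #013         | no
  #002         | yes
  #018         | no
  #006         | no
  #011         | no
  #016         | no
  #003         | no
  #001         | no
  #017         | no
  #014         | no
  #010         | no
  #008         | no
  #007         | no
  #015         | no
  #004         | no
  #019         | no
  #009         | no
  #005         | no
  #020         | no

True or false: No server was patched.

False

'No server was patched' holds iff A ∩ B = ∅ (|A ∩ B| = 0).
|A| = 21, |A ∩ B| = 1, |A ∖ B| = 20.
So the statement is false.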